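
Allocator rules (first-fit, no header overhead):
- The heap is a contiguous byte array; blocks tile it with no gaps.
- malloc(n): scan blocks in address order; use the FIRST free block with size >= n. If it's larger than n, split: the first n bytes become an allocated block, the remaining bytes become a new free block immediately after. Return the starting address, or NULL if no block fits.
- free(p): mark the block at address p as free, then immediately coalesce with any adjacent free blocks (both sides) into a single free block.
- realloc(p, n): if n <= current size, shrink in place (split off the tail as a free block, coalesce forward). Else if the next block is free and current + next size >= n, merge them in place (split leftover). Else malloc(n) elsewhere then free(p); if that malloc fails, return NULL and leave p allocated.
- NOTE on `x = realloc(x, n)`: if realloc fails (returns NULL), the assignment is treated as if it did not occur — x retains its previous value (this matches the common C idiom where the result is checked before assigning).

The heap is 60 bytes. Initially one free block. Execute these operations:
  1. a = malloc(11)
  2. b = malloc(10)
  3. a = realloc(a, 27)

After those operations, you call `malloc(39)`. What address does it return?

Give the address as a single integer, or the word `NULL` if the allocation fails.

Answer: NULL

Derivation:
Op 1: a = malloc(11) -> a = 0; heap: [0-10 ALLOC][11-59 FREE]
Op 2: b = malloc(10) -> b = 11; heap: [0-10 ALLOC][11-20 ALLOC][21-59 FREE]
Op 3: a = realloc(a, 27) -> a = 21; heap: [0-10 FREE][11-20 ALLOC][21-47 ALLOC][48-59 FREE]
malloc(39): first-fit scan over [0-10 FREE][11-20 ALLOC][21-47 ALLOC][48-59 FREE] -> NULL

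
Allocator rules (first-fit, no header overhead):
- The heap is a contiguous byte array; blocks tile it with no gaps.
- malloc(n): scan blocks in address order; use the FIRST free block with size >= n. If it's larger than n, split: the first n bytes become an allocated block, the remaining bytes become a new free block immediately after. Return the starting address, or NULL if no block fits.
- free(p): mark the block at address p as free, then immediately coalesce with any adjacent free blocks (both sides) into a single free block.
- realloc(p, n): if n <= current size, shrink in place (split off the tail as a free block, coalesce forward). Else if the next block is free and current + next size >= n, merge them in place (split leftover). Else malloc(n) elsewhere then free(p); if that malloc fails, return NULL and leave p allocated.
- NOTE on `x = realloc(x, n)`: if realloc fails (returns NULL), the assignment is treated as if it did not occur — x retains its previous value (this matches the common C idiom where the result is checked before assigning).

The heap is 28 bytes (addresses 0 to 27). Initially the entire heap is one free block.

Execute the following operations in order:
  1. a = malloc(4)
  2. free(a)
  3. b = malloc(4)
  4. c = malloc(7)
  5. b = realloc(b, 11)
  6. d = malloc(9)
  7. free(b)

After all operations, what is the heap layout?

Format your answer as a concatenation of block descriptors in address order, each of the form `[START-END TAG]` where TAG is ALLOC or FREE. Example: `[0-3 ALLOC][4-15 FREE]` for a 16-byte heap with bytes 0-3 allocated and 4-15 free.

Op 1: a = malloc(4) -> a = 0; heap: [0-3 ALLOC][4-27 FREE]
Op 2: free(a) -> (freed a); heap: [0-27 FREE]
Op 3: b = malloc(4) -> b = 0; heap: [0-3 ALLOC][4-27 FREE]
Op 4: c = malloc(7) -> c = 4; heap: [0-3 ALLOC][4-10 ALLOC][11-27 FREE]
Op 5: b = realloc(b, 11) -> b = 11; heap: [0-3 FREE][4-10 ALLOC][11-21 ALLOC][22-27 FREE]
Op 6: d = malloc(9) -> d = NULL; heap: [0-3 FREE][4-10 ALLOC][11-21 ALLOC][22-27 FREE]
Op 7: free(b) -> (freed b); heap: [0-3 FREE][4-10 ALLOC][11-27 FREE]

Answer: [0-3 FREE][4-10 ALLOC][11-27 FREE]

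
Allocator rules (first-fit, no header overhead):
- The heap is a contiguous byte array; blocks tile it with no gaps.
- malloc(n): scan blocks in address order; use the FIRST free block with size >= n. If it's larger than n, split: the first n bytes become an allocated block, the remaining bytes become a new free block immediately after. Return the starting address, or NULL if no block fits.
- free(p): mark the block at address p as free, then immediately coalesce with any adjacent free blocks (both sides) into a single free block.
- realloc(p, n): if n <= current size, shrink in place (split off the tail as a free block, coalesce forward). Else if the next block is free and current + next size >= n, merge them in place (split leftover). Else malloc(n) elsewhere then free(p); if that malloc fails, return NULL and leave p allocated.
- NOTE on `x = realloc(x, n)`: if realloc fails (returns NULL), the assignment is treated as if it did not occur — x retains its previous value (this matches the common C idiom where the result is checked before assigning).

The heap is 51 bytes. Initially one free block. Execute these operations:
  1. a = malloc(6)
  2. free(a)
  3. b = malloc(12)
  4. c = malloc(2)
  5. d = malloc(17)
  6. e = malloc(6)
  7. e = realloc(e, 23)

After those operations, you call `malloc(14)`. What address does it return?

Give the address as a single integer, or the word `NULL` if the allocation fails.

Op 1: a = malloc(6) -> a = 0; heap: [0-5 ALLOC][6-50 FREE]
Op 2: free(a) -> (freed a); heap: [0-50 FREE]
Op 3: b = malloc(12) -> b = 0; heap: [0-11 ALLOC][12-50 FREE]
Op 4: c = malloc(2) -> c = 12; heap: [0-11 ALLOC][12-13 ALLOC][14-50 FREE]
Op 5: d = malloc(17) -> d = 14; heap: [0-11 ALLOC][12-13 ALLOC][14-30 ALLOC][31-50 FREE]
Op 6: e = malloc(6) -> e = 31; heap: [0-11 ALLOC][12-13 ALLOC][14-30 ALLOC][31-36 ALLOC][37-50 FREE]
Op 7: e = realloc(e, 23) -> NULL (e unchanged); heap: [0-11 ALLOC][12-13 ALLOC][14-30 ALLOC][31-36 ALLOC][37-50 FREE]
malloc(14): first-fit scan over [0-11 ALLOC][12-13 ALLOC][14-30 ALLOC][31-36 ALLOC][37-50 FREE] -> 37

Answer: 37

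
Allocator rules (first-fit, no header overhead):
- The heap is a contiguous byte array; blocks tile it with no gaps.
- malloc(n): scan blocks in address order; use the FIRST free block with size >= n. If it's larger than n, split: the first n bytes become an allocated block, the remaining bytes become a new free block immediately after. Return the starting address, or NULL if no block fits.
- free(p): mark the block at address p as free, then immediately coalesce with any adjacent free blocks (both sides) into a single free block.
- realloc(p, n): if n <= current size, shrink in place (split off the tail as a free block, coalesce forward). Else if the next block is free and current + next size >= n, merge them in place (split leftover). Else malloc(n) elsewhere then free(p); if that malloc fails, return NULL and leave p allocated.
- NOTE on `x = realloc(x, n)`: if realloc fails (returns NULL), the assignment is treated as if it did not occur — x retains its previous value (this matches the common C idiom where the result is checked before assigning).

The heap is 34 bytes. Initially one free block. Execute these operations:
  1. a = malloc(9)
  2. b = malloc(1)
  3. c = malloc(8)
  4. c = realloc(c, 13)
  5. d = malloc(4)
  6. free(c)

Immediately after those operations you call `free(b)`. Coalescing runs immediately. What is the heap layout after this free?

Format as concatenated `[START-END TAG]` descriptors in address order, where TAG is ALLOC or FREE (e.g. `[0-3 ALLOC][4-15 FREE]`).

Answer: [0-8 ALLOC][9-22 FREE][23-26 ALLOC][27-33 FREE]

Derivation:
Op 1: a = malloc(9) -> a = 0; heap: [0-8 ALLOC][9-33 FREE]
Op 2: b = malloc(1) -> b = 9; heap: [0-8 ALLOC][9-9 ALLOC][10-33 FREE]
Op 3: c = malloc(8) -> c = 10; heap: [0-8 ALLOC][9-9 ALLOC][10-17 ALLOC][18-33 FREE]
Op 4: c = realloc(c, 13) -> c = 10; heap: [0-8 ALLOC][9-9 ALLOC][10-22 ALLOC][23-33 FREE]
Op 5: d = malloc(4) -> d = 23; heap: [0-8 ALLOC][9-9 ALLOC][10-22 ALLOC][23-26 ALLOC][27-33 FREE]
Op 6: free(c) -> (freed c); heap: [0-8 ALLOC][9-9 ALLOC][10-22 FREE][23-26 ALLOC][27-33 FREE]
free(b): b = 9 -> block [9-9 ALLOC]; mark free, coalesce with adjacent free neighbors -> [0-8 ALLOC][9-22 FREE][23-26 ALLOC][27-33 FREE]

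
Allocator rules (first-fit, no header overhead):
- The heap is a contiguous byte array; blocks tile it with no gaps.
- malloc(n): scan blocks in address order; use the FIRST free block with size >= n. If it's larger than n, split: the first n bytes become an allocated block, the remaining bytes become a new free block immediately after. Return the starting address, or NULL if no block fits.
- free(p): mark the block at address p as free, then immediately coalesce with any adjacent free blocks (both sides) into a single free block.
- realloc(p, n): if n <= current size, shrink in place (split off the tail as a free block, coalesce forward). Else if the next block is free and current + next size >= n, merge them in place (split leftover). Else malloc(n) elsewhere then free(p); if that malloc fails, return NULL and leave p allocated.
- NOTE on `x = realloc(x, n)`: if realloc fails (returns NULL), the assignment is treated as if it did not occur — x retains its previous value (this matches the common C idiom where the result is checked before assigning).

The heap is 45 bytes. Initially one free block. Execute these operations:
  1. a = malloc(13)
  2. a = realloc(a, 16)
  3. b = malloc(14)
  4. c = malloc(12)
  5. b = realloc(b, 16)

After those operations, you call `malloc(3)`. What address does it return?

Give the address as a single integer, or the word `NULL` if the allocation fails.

Op 1: a = malloc(13) -> a = 0; heap: [0-12 ALLOC][13-44 FREE]
Op 2: a = realloc(a, 16) -> a = 0; heap: [0-15 ALLOC][16-44 FREE]
Op 3: b = malloc(14) -> b = 16; heap: [0-15 ALLOC][16-29 ALLOC][30-44 FREE]
Op 4: c = malloc(12) -> c = 30; heap: [0-15 ALLOC][16-29 ALLOC][30-41 ALLOC][42-44 FREE]
Op 5: b = realloc(b, 16) -> NULL (b unchanged); heap: [0-15 ALLOC][16-29 ALLOC][30-41 ALLOC][42-44 FREE]
malloc(3): first-fit scan over [0-15 ALLOC][16-29 ALLOC][30-41 ALLOC][42-44 FREE] -> 42

Answer: 42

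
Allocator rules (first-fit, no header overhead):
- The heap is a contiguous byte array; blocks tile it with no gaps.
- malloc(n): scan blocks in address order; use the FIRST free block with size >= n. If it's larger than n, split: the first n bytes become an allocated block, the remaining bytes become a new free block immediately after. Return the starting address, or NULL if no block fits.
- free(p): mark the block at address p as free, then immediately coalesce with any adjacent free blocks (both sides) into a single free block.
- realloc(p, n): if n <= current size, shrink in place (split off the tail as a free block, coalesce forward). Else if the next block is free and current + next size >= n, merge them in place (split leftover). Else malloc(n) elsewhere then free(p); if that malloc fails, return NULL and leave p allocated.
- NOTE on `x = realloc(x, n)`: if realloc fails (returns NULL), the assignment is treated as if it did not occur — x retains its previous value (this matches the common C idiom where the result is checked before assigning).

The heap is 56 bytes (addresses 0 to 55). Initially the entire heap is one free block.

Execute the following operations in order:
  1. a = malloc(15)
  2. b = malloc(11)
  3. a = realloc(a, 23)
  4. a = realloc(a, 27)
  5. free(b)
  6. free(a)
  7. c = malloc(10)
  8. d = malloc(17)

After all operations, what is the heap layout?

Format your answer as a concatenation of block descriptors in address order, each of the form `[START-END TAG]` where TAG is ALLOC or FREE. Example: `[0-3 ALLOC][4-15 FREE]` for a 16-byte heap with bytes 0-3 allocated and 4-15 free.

Op 1: a = malloc(15) -> a = 0; heap: [0-14 ALLOC][15-55 FREE]
Op 2: b = malloc(11) -> b = 15; heap: [0-14 ALLOC][15-25 ALLOC][26-55 FREE]
Op 3: a = realloc(a, 23) -> a = 26; heap: [0-14 FREE][15-25 ALLOC][26-48 ALLOC][49-55 FREE]
Op 4: a = realloc(a, 27) -> a = 26; heap: [0-14 FREE][15-25 ALLOC][26-52 ALLOC][53-55 FREE]
Op 5: free(b) -> (freed b); heap: [0-25 FREE][26-52 ALLOC][53-55 FREE]
Op 6: free(a) -> (freed a); heap: [0-55 FREE]
Op 7: c = malloc(10) -> c = 0; heap: [0-9 ALLOC][10-55 FREE]
Op 8: d = malloc(17) -> d = 10; heap: [0-9 ALLOC][10-26 ALLOC][27-55 FREE]

Answer: [0-9 ALLOC][10-26 ALLOC][27-55 FREE]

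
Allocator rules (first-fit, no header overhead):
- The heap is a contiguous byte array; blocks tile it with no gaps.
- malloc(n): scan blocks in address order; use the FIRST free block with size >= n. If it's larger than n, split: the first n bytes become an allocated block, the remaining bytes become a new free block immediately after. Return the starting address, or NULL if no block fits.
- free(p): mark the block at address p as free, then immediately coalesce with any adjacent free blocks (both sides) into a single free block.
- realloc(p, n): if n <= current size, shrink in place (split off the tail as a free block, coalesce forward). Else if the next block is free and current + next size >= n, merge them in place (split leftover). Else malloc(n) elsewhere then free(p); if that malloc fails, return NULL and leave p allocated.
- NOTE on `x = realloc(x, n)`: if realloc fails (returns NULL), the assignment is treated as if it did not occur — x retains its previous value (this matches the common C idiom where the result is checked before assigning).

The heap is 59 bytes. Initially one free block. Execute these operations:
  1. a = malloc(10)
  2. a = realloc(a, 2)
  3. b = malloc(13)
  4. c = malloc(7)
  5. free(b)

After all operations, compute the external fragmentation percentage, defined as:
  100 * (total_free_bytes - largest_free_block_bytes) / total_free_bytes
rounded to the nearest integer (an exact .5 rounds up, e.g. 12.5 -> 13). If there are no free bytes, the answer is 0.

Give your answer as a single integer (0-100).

Op 1: a = malloc(10) -> a = 0; heap: [0-9 ALLOC][10-58 FREE]
Op 2: a = realloc(a, 2) -> a = 0; heap: [0-1 ALLOC][2-58 FREE]
Op 3: b = malloc(13) -> b = 2; heap: [0-1 ALLOC][2-14 ALLOC][15-58 FREE]
Op 4: c = malloc(7) -> c = 15; heap: [0-1 ALLOC][2-14 ALLOC][15-21 ALLOC][22-58 FREE]
Op 5: free(b) -> (freed b); heap: [0-1 ALLOC][2-14 FREE][15-21 ALLOC][22-58 FREE]
Free blocks: [13 37] total_free=50 largest=37 -> 100*(50-37)/50 = 1300/50 = 26

Answer: 26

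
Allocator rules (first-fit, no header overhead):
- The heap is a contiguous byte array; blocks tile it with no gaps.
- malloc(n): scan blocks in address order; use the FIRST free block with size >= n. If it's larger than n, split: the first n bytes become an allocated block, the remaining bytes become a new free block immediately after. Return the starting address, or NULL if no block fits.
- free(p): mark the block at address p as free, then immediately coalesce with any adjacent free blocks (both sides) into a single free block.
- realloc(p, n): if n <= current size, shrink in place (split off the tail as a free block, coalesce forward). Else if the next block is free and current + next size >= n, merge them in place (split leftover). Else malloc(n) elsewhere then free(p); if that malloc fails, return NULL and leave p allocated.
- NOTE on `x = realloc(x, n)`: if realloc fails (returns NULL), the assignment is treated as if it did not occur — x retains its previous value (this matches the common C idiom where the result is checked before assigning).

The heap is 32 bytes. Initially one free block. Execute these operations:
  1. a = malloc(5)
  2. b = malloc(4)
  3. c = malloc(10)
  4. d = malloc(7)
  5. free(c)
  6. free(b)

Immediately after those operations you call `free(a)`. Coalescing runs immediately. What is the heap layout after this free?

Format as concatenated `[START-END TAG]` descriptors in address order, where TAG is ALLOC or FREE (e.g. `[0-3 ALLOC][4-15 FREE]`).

Op 1: a = malloc(5) -> a = 0; heap: [0-4 ALLOC][5-31 FREE]
Op 2: b = malloc(4) -> b = 5; heap: [0-4 ALLOC][5-8 ALLOC][9-31 FREE]
Op 3: c = malloc(10) -> c = 9; heap: [0-4 ALLOC][5-8 ALLOC][9-18 ALLOC][19-31 FREE]
Op 4: d = malloc(7) -> d = 19; heap: [0-4 ALLOC][5-8 ALLOC][9-18 ALLOC][19-25 ALLOC][26-31 FREE]
Op 5: free(c) -> (freed c); heap: [0-4 ALLOC][5-8 ALLOC][9-18 FREE][19-25 ALLOC][26-31 FREE]
Op 6: free(b) -> (freed b); heap: [0-4 ALLOC][5-18 FREE][19-25 ALLOC][26-31 FREE]
free(a): a = 0 -> block [0-4 ALLOC]; mark free, coalesce with adjacent free neighbors -> [0-18 FREE][19-25 ALLOC][26-31 FREE]

Answer: [0-18 FREE][19-25 ALLOC][26-31 FREE]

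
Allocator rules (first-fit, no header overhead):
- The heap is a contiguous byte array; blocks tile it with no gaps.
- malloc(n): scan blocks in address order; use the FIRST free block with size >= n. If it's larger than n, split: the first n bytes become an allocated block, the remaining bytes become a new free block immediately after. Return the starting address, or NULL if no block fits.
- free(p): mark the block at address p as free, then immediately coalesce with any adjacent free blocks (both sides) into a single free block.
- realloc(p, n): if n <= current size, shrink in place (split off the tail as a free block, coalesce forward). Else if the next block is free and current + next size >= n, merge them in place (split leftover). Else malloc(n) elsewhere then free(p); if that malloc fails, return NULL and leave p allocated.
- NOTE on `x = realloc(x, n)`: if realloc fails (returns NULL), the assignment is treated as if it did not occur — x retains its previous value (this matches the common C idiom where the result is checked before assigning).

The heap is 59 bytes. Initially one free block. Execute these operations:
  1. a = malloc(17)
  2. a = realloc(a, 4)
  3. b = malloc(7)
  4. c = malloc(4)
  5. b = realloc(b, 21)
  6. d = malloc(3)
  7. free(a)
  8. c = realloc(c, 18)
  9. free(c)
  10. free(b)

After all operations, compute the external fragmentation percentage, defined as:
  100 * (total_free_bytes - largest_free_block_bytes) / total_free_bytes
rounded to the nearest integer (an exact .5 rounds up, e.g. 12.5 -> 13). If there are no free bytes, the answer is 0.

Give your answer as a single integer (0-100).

Answer: 7

Derivation:
Op 1: a = malloc(17) -> a = 0; heap: [0-16 ALLOC][17-58 FREE]
Op 2: a = realloc(a, 4) -> a = 0; heap: [0-3 ALLOC][4-58 FREE]
Op 3: b = malloc(7) -> b = 4; heap: [0-3 ALLOC][4-10 ALLOC][11-58 FREE]
Op 4: c = malloc(4) -> c = 11; heap: [0-3 ALLOC][4-10 ALLOC][11-14 ALLOC][15-58 FREE]
Op 5: b = realloc(b, 21) -> b = 15; heap: [0-3 ALLOC][4-10 FREE][11-14 ALLOC][15-35 ALLOC][36-58 FREE]
Op 6: d = malloc(3) -> d = 4; heap: [0-3 ALLOC][4-6 ALLOC][7-10 FREE][11-14 ALLOC][15-35 ALLOC][36-58 FREE]
Op 7: free(a) -> (freed a); heap: [0-3 FREE][4-6 ALLOC][7-10 FREE][11-14 ALLOC][15-35 ALLOC][36-58 FREE]
Op 8: c = realloc(c, 18) -> c = 36; heap: [0-3 FREE][4-6 ALLOC][7-14 FREE][15-35 ALLOC][36-53 ALLOC][54-58 FREE]
Op 9: free(c) -> (freed c); heap: [0-3 FREE][4-6 ALLOC][7-14 FREE][15-35 ALLOC][36-58 FREE]
Op 10: free(b) -> (freed b); heap: [0-3 FREE][4-6 ALLOC][7-58 FREE]
Free blocks: [4 52] total_free=56 largest=52 -> 100*(56-52)/56 = 400/56 ≈ 7.143 -> rounds to 7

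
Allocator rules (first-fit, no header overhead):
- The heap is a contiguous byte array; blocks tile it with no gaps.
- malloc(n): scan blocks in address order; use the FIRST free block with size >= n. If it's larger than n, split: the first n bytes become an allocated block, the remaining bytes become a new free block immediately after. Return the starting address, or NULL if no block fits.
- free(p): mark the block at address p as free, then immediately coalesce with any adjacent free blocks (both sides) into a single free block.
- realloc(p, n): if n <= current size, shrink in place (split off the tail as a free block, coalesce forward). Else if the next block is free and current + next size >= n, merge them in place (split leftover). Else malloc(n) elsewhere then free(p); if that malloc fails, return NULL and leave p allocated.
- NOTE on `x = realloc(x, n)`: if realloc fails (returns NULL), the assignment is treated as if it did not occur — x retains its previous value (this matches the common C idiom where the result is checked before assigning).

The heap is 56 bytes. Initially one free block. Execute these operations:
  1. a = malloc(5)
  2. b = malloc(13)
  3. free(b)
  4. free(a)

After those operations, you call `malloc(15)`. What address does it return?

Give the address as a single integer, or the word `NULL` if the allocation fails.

Answer: 0

Derivation:
Op 1: a = malloc(5) -> a = 0; heap: [0-4 ALLOC][5-55 FREE]
Op 2: b = malloc(13) -> b = 5; heap: [0-4 ALLOC][5-17 ALLOC][18-55 FREE]
Op 3: free(b) -> (freed b); heap: [0-4 ALLOC][5-55 FREE]
Op 4: free(a) -> (freed a); heap: [0-55 FREE]
malloc(15): first-fit scan over [0-55 FREE] -> 0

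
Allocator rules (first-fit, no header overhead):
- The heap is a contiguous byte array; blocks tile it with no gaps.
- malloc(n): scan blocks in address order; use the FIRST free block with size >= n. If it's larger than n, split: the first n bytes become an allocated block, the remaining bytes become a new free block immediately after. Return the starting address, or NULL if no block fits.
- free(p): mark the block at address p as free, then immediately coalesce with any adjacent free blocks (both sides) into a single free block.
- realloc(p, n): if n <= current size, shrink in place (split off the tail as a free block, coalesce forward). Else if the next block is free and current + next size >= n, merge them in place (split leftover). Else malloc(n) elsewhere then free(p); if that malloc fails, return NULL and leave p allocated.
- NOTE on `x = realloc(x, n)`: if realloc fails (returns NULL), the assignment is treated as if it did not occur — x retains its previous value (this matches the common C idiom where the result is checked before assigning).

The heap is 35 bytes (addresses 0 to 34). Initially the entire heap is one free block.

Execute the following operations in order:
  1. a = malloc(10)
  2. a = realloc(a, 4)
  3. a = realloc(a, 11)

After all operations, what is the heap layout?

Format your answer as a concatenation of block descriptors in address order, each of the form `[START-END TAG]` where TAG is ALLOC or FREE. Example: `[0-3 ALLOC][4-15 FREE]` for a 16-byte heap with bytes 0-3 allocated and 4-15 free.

Op 1: a = malloc(10) -> a = 0; heap: [0-9 ALLOC][10-34 FREE]
Op 2: a = realloc(a, 4) -> a = 0; heap: [0-3 ALLOC][4-34 FREE]
Op 3: a = realloc(a, 11) -> a = 0; heap: [0-10 ALLOC][11-34 FREE]

Answer: [0-10 ALLOC][11-34 FREE]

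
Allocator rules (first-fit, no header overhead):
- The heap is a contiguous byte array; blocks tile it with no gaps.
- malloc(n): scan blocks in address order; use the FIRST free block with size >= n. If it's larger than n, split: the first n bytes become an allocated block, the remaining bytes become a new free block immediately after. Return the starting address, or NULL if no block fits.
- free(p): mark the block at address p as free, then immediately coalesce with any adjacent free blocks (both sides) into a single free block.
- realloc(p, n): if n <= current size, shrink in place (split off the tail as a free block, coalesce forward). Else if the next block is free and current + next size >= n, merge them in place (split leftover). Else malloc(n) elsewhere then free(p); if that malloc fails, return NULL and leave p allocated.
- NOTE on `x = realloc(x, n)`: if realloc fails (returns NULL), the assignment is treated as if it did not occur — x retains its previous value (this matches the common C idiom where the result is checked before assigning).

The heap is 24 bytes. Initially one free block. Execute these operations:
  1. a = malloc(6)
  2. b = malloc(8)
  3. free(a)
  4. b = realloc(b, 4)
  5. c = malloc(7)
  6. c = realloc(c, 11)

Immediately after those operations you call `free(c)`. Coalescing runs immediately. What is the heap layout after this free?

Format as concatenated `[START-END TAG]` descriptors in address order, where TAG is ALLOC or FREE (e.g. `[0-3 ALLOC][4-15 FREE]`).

Op 1: a = malloc(6) -> a = 0; heap: [0-5 ALLOC][6-23 FREE]
Op 2: b = malloc(8) -> b = 6; heap: [0-5 ALLOC][6-13 ALLOC][14-23 FREE]
Op 3: free(a) -> (freed a); heap: [0-5 FREE][6-13 ALLOC][14-23 FREE]
Op 4: b = realloc(b, 4) -> b = 6; heap: [0-5 FREE][6-9 ALLOC][10-23 FREE]
Op 5: c = malloc(7) -> c = 10; heap: [0-5 FREE][6-9 ALLOC][10-16 ALLOC][17-23 FREE]
Op 6: c = realloc(c, 11) -> c = 10; heap: [0-5 FREE][6-9 ALLOC][10-20 ALLOC][21-23 FREE]
free(c): c = 10 -> block [10-20 ALLOC]; mark free, coalesce with adjacent free neighbors -> [0-5 FREE][6-9 ALLOC][10-23 FREE]

Answer: [0-5 FREE][6-9 ALLOC][10-23 FREE]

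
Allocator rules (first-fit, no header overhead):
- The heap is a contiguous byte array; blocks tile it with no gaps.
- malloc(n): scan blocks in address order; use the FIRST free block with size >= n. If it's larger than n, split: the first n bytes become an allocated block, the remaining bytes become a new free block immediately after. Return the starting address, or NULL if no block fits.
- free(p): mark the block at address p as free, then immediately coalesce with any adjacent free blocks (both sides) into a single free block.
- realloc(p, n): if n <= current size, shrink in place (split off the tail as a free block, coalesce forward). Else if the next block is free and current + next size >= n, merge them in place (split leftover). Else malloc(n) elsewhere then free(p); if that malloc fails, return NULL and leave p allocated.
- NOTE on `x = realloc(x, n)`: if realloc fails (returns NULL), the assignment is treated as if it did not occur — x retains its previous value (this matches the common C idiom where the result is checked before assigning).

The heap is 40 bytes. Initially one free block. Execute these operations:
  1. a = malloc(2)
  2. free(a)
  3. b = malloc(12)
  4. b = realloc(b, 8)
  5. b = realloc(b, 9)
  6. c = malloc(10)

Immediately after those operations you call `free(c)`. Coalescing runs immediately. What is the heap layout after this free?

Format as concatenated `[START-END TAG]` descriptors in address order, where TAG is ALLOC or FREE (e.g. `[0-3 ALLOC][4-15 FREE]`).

Op 1: a = malloc(2) -> a = 0; heap: [0-1 ALLOC][2-39 FREE]
Op 2: free(a) -> (freed a); heap: [0-39 FREE]
Op 3: b = malloc(12) -> b = 0; heap: [0-11 ALLOC][12-39 FREE]
Op 4: b = realloc(b, 8) -> b = 0; heap: [0-7 ALLOC][8-39 FREE]
Op 5: b = realloc(b, 9) -> b = 0; heap: [0-8 ALLOC][9-39 FREE]
Op 6: c = malloc(10) -> c = 9; heap: [0-8 ALLOC][9-18 ALLOC][19-39 FREE]
free(c): c = 9 -> block [9-18 ALLOC]; mark free, coalesce with adjacent free neighbors -> [0-8 ALLOC][9-39 FREE]

Answer: [0-8 ALLOC][9-39 FREE]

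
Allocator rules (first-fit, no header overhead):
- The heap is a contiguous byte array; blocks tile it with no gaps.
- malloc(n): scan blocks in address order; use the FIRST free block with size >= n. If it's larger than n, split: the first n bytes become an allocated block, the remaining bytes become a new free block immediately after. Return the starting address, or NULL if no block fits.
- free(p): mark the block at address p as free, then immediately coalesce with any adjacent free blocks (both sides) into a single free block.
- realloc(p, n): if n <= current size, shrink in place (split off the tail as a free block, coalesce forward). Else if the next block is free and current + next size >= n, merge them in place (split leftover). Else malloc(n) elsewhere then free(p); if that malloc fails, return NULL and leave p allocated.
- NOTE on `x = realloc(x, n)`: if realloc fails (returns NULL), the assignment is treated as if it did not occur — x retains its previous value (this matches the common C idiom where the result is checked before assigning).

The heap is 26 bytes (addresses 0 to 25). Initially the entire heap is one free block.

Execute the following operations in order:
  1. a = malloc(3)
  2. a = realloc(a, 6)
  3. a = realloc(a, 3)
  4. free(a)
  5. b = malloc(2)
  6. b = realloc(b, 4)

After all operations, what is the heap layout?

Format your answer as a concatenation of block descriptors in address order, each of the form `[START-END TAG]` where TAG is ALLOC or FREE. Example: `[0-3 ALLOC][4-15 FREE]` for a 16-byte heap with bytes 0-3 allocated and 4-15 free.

Answer: [0-3 ALLOC][4-25 FREE]

Derivation:
Op 1: a = malloc(3) -> a = 0; heap: [0-2 ALLOC][3-25 FREE]
Op 2: a = realloc(a, 6) -> a = 0; heap: [0-5 ALLOC][6-25 FREE]
Op 3: a = realloc(a, 3) -> a = 0; heap: [0-2 ALLOC][3-25 FREE]
Op 4: free(a) -> (freed a); heap: [0-25 FREE]
Op 5: b = malloc(2) -> b = 0; heap: [0-1 ALLOC][2-25 FREE]
Op 6: b = realloc(b, 4) -> b = 0; heap: [0-3 ALLOC][4-25 FREE]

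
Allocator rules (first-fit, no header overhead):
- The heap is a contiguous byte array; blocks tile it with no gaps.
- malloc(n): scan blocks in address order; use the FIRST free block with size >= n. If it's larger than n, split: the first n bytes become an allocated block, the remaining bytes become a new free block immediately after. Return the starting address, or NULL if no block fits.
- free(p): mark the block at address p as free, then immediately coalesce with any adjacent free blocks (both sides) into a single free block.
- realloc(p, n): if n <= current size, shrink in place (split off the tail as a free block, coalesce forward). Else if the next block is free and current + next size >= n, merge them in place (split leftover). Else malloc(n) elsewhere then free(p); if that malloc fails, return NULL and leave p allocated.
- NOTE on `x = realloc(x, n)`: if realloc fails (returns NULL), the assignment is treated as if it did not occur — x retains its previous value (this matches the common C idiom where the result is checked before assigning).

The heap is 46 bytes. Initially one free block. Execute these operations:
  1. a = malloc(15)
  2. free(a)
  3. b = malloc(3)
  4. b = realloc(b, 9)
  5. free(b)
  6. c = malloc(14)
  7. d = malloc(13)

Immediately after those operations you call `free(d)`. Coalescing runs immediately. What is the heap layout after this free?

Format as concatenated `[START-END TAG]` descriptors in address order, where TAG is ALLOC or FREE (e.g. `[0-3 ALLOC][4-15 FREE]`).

Op 1: a = malloc(15) -> a = 0; heap: [0-14 ALLOC][15-45 FREE]
Op 2: free(a) -> (freed a); heap: [0-45 FREE]
Op 3: b = malloc(3) -> b = 0; heap: [0-2 ALLOC][3-45 FREE]
Op 4: b = realloc(b, 9) -> b = 0; heap: [0-8 ALLOC][9-45 FREE]
Op 5: free(b) -> (freed b); heap: [0-45 FREE]
Op 6: c = malloc(14) -> c = 0; heap: [0-13 ALLOC][14-45 FREE]
Op 7: d = malloc(13) -> d = 14; heap: [0-13 ALLOC][14-26 ALLOC][27-45 FREE]
free(d): d = 14 -> block [14-26 ALLOC]; mark free, coalesce with adjacent free neighbors -> [0-13 ALLOC][14-45 FREE]

Answer: [0-13 ALLOC][14-45 FREE]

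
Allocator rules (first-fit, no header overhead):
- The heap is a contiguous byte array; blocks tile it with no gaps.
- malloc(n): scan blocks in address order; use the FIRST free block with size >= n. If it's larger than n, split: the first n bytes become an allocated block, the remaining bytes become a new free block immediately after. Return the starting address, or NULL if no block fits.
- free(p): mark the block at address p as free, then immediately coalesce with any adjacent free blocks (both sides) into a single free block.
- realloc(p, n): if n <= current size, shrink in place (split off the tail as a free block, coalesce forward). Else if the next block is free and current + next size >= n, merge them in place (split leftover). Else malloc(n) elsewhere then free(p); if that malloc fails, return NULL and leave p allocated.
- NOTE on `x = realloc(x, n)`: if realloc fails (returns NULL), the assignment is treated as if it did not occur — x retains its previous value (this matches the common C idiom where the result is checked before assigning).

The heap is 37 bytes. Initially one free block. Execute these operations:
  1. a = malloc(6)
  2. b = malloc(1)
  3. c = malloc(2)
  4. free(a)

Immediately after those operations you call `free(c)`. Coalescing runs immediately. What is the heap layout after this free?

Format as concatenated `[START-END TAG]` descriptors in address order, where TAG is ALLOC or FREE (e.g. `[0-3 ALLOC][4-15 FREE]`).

Op 1: a = malloc(6) -> a = 0; heap: [0-5 ALLOC][6-36 FREE]
Op 2: b = malloc(1) -> b = 6; heap: [0-5 ALLOC][6-6 ALLOC][7-36 FREE]
Op 3: c = malloc(2) -> c = 7; heap: [0-5 ALLOC][6-6 ALLOC][7-8 ALLOC][9-36 FREE]
Op 4: free(a) -> (freed a); heap: [0-5 FREE][6-6 ALLOC][7-8 ALLOC][9-36 FREE]
free(c): c = 7 -> block [7-8 ALLOC]; mark free, coalesce with adjacent free neighbors -> [0-5 FREE][6-6 ALLOC][7-36 FREE]

Answer: [0-5 FREE][6-6 ALLOC][7-36 FREE]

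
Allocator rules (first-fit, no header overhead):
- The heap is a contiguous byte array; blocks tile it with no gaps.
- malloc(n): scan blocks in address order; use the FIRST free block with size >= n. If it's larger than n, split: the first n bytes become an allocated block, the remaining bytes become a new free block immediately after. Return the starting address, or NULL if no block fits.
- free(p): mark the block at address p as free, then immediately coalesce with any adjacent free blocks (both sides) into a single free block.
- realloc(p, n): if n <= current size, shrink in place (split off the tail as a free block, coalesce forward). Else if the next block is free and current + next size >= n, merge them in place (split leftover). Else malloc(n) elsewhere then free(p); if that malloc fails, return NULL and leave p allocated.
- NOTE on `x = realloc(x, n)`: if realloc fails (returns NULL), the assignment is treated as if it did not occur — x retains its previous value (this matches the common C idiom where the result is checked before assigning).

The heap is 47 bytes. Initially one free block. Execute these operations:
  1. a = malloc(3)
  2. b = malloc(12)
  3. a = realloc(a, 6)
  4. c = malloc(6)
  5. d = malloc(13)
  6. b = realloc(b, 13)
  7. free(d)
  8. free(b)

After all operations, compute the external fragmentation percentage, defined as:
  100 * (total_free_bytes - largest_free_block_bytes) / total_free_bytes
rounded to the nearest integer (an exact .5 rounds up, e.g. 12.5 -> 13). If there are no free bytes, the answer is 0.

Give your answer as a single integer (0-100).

Op 1: a = malloc(3) -> a = 0; heap: [0-2 ALLOC][3-46 FREE]
Op 2: b = malloc(12) -> b = 3; heap: [0-2 ALLOC][3-14 ALLOC][15-46 FREE]
Op 3: a = realloc(a, 6) -> a = 15; heap: [0-2 FREE][3-14 ALLOC][15-20 ALLOC][21-46 FREE]
Op 4: c = malloc(6) -> c = 21; heap: [0-2 FREE][3-14 ALLOC][15-20 ALLOC][21-26 ALLOC][27-46 FREE]
Op 5: d = malloc(13) -> d = 27; heap: [0-2 FREE][3-14 ALLOC][15-20 ALLOC][21-26 ALLOC][27-39 ALLOC][40-46 FREE]
Op 6: b = realloc(b, 13) -> NULL (b unchanged); heap: [0-2 FREE][3-14 ALLOC][15-20 ALLOC][21-26 ALLOC][27-39 ALLOC][40-46 FREE]
Op 7: free(d) -> (freed d); heap: [0-2 FREE][3-14 ALLOC][15-20 ALLOC][21-26 ALLOC][27-46 FREE]
Op 8: free(b) -> (freed b); heap: [0-14 FREE][15-20 ALLOC][21-26 ALLOC][27-46 FREE]
Free blocks: [15 20] total_free=35 largest=20 -> 100*(35-20)/35 = 1500/35 ≈ 42.857 -> rounds to 43

Answer: 43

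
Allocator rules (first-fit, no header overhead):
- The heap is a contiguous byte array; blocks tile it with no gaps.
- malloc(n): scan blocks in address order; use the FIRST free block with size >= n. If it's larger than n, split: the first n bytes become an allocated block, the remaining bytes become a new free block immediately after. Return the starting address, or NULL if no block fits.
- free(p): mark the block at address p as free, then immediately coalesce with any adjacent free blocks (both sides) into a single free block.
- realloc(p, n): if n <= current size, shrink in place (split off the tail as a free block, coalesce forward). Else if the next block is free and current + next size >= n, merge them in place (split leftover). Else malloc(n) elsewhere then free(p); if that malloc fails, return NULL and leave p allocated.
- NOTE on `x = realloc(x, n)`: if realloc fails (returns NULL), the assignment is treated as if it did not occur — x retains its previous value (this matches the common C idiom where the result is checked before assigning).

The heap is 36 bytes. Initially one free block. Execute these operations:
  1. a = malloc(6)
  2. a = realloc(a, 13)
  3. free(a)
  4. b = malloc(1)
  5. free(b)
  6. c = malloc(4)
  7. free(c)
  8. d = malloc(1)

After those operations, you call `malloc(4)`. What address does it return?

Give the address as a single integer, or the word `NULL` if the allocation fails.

Op 1: a = malloc(6) -> a = 0; heap: [0-5 ALLOC][6-35 FREE]
Op 2: a = realloc(a, 13) -> a = 0; heap: [0-12 ALLOC][13-35 FREE]
Op 3: free(a) -> (freed a); heap: [0-35 FREE]
Op 4: b = malloc(1) -> b = 0; heap: [0-0 ALLOC][1-35 FREE]
Op 5: free(b) -> (freed b); heap: [0-35 FREE]
Op 6: c = malloc(4) -> c = 0; heap: [0-3 ALLOC][4-35 FREE]
Op 7: free(c) -> (freed c); heap: [0-35 FREE]
Op 8: d = malloc(1) -> d = 0; heap: [0-0 ALLOC][1-35 FREE]
malloc(4): first-fit scan over [0-0 ALLOC][1-35 FREE] -> 1

Answer: 1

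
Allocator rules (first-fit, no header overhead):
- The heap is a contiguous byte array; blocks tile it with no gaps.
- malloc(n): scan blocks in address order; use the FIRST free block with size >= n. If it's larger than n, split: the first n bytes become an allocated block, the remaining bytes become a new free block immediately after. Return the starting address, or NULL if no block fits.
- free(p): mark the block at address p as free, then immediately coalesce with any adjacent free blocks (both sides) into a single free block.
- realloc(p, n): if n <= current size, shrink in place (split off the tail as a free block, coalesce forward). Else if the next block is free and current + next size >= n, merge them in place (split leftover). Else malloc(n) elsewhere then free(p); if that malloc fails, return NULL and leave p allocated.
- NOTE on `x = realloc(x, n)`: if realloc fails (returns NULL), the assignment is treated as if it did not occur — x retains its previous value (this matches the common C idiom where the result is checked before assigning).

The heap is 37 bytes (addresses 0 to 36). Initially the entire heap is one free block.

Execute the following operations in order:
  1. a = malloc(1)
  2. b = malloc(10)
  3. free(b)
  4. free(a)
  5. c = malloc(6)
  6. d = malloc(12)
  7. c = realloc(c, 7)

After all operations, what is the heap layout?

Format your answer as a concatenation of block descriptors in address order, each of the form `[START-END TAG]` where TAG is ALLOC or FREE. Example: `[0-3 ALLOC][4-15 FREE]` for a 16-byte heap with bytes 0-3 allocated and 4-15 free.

Op 1: a = malloc(1) -> a = 0; heap: [0-0 ALLOC][1-36 FREE]
Op 2: b = malloc(10) -> b = 1; heap: [0-0 ALLOC][1-10 ALLOC][11-36 FREE]
Op 3: free(b) -> (freed b); heap: [0-0 ALLOC][1-36 FREE]
Op 4: free(a) -> (freed a); heap: [0-36 FREE]
Op 5: c = malloc(6) -> c = 0; heap: [0-5 ALLOC][6-36 FREE]
Op 6: d = malloc(12) -> d = 6; heap: [0-5 ALLOC][6-17 ALLOC][18-36 FREE]
Op 7: c = realloc(c, 7) -> c = 18; heap: [0-5 FREE][6-17 ALLOC][18-24 ALLOC][25-36 FREE]

Answer: [0-5 FREE][6-17 ALLOC][18-24 ALLOC][25-36 FREE]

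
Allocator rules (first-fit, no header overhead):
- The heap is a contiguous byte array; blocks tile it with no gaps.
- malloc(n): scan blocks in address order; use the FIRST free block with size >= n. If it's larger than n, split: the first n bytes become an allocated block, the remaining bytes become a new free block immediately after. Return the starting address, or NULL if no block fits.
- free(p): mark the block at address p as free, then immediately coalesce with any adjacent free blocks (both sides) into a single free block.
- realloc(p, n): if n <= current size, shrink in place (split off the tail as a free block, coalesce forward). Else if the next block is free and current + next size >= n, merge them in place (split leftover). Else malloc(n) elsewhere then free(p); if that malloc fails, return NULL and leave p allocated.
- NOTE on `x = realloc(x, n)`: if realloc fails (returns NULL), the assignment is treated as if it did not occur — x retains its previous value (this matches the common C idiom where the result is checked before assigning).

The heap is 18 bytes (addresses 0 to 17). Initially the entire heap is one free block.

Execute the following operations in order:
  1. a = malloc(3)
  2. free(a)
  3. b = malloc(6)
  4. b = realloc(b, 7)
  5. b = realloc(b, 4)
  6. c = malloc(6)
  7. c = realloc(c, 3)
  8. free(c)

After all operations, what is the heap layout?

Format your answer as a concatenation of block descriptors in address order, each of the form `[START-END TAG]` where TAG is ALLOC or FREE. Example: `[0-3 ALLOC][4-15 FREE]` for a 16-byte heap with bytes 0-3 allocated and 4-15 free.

Op 1: a = malloc(3) -> a = 0; heap: [0-2 ALLOC][3-17 FREE]
Op 2: free(a) -> (freed a); heap: [0-17 FREE]
Op 3: b = malloc(6) -> b = 0; heap: [0-5 ALLOC][6-17 FREE]
Op 4: b = realloc(b, 7) -> b = 0; heap: [0-6 ALLOC][7-17 FREE]
Op 5: b = realloc(b, 4) -> b = 0; heap: [0-3 ALLOC][4-17 FREE]
Op 6: c = malloc(6) -> c = 4; heap: [0-3 ALLOC][4-9 ALLOC][10-17 FREE]
Op 7: c = realloc(c, 3) -> c = 4; heap: [0-3 ALLOC][4-6 ALLOC][7-17 FREE]
Op 8: free(c) -> (freed c); heap: [0-3 ALLOC][4-17 FREE]

Answer: [0-3 ALLOC][4-17 FREE]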